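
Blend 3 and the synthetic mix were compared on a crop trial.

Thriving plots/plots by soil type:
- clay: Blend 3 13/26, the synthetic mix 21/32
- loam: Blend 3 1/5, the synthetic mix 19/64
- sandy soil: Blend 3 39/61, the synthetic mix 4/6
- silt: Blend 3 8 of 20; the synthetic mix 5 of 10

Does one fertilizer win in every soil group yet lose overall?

Clay: Blend 3 13/26 = 50.0%, the synthetic mix 21/32 = 65.6% → the synthetic mix
Loam: Blend 3 1/5 = 20.0%, the synthetic mix 19/64 = 29.7% → the synthetic mix
Sandy soil: Blend 3 39/61 = 63.9%, the synthetic mix 4/6 = 66.7% → the synthetic mix
Silt: Blend 3 8/20 = 40.0%, the synthetic mix 5/10 = 50.0% → the synthetic mix
Overall: Blend 3 61/112 = 54.5%, the synthetic mix 49/112 = 43.8% → Blend 3
The synthetic mix wins each soil group but Blend 3 wins overall — the comparison reverses. The synthetic mix's plots skew toward loam, which has a lower base rate.

Yes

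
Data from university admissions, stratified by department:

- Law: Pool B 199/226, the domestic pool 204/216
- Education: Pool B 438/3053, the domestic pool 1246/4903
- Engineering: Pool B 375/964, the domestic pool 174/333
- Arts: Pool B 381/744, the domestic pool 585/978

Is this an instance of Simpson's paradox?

Law: Pool B 199/226 = 88.1%, the domestic pool 204/216 = 94.4% → the domestic pool
Education: Pool B 438/3053 = 14.3%, the domestic pool 1246/4903 = 25.4% → the domestic pool
Engineering: Pool B 375/964 = 38.9%, the domestic pool 174/333 = 52.3% → the domestic pool
Arts: Pool B 381/744 = 51.2%, the domestic pool 585/978 = 59.8% → the domestic pool
Overall: Pool B 1393/4987 = 27.9%, the domestic pool 2209/6430 = 34.4% → the domestic pool
The domestic pool wins overall and in every department group — no reversal.

No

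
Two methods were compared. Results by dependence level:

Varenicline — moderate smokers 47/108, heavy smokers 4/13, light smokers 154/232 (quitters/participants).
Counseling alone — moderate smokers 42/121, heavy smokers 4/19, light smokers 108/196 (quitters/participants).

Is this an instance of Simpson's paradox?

No

Moderate smokers: varenicline 47/108 = 43.5%, counseling alone 42/121 = 34.7% → varenicline
Heavy smokers: varenicline 4/13 = 30.8%, counseling alone 4/19 = 21.1% → varenicline
Light smokers: varenicline 154/232 = 66.4%, counseling alone 108/196 = 55.1% → varenicline
Overall: varenicline 205/353 = 58.1%, counseling alone 154/336 = 45.8% → varenicline
Varenicline wins overall and in every dependence group — no reversal.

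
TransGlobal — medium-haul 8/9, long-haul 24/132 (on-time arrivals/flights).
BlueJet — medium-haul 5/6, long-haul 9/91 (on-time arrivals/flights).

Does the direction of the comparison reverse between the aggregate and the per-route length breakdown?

Medium-haul: TransGlobal 8/9 = 88.9%, BlueJet 5/6 = 83.3% → TransGlobal
Long-haul: TransGlobal 24/132 = 18.2%, BlueJet 9/91 = 9.9% → TransGlobal
Overall: TransGlobal 32/141 = 22.7%, BlueJet 14/97 = 14.4% → TransGlobal
TransGlobal wins overall and in every route group — no reversal.

No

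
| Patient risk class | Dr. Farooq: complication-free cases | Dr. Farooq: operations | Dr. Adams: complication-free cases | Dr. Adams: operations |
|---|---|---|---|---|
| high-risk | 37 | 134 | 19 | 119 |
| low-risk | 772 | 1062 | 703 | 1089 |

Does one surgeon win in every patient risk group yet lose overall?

High-risk: Dr. Farooq 37/134 = 27.6%, Dr. Adams 19/119 = 16.0% → Dr. Farooq
Low-risk: Dr. Farooq 772/1062 = 72.7%, Dr. Adams 703/1089 = 64.6% → Dr. Farooq
Overall: Dr. Farooq 809/1196 = 67.6%, Dr. Adams 722/1208 = 59.8% → Dr. Farooq
Dr. Farooq wins overall and in every patient risk group — no reversal.

No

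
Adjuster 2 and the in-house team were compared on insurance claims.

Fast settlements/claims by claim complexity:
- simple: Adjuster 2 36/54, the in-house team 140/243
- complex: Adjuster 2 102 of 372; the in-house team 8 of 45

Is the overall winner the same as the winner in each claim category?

No

Simple: Adjuster 2 36/54 = 66.7%, the in-house team 140/243 = 57.6% → Adjuster 2
Complex: Adjuster 2 102/372 = 27.4%, the in-house team 8/45 = 17.8% → Adjuster 2
Overall: Adjuster 2 138/426 = 32.4%, the in-house team 148/288 = 51.4% → the in-house team
Adjuster 2 wins each claim group but the in-house team wins overall — the comparison reverses. Adjuster 2's claims skew toward complex, which has a lower base rate.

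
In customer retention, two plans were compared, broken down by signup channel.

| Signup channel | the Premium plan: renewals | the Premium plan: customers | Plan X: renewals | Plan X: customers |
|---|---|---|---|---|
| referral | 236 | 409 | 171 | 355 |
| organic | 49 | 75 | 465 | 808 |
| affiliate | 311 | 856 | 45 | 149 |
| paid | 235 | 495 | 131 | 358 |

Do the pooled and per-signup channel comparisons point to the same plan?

No

Referral: the Premium plan 236/409 = 57.7%, Plan X 171/355 = 48.2% → the Premium plan
Organic: the Premium plan 49/75 = 65.3%, Plan X 465/808 = 57.5% → the Premium plan
Affiliate: the Premium plan 311/856 = 36.3%, Plan X 45/149 = 30.2% → the Premium plan
Paid: the Premium plan 235/495 = 47.5%, Plan X 131/358 = 36.6% → the Premium plan
Overall: the Premium plan 831/1835 = 45.3%, Plan X 812/1670 = 48.6% → Plan X
The Premium plan wins each signup group but Plan X wins overall — the comparison reverses. The Premium plan's customers skew toward affiliate, which has a lower base rate.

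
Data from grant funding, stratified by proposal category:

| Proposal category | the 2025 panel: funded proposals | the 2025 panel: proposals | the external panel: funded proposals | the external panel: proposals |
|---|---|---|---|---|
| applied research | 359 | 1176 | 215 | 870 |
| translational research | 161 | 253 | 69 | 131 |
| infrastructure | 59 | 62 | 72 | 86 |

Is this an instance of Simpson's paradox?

Applied research: the 2025 panel 359/1176 = 30.5%, the external panel 215/870 = 24.7% → the 2025 panel
Translational research: the 2025 panel 161/253 = 63.6%, the external panel 69/131 = 52.7% → the 2025 panel
Infrastructure: the 2025 panel 59/62 = 95.2%, the external panel 72/86 = 83.7% → the 2025 panel
Overall: the 2025 panel 579/1491 = 38.8%, the external panel 356/1087 = 32.8% → the 2025 panel
The 2025 panel wins overall and in every proposal group — no reversal.

No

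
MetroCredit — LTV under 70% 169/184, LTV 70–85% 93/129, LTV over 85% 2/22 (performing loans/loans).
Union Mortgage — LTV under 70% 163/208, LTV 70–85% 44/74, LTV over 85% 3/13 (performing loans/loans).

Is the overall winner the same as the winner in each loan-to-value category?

No

LTV under 70%: MetroCredit 169/184 = 91.8%, Union Mortgage 163/208 = 78.4% → MetroCredit
LTV 70–85%: MetroCredit 93/129 = 72.1%, Union Mortgage 44/74 = 59.5% → MetroCredit
LTV over 85%: MetroCredit 2/22 = 9.1%, Union Mortgage 3/13 = 23.1% → Union Mortgage
Overall: MetroCredit 264/335 = 78.8%, Union Mortgage 210/295 = 71.2% → MetroCredit
Neither sweeps: MetroCredit wins 2 of 3 groups, Union Mortgage wins 1. MetroCredit wins overall but not every group — no Simpson reversal.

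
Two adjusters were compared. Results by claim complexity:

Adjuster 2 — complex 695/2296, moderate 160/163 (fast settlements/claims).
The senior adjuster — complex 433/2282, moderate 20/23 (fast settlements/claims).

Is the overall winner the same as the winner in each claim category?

Complex: Adjuster 2 695/2296 = 30.3%, the senior adjuster 433/2282 = 19.0% → Adjuster 2
Moderate: Adjuster 2 160/163 = 98.2%, the senior adjuster 20/23 = 87.0% → Adjuster 2
Overall: Adjuster 2 855/2459 = 34.8%, the senior adjuster 453/2305 = 19.7% → Adjuster 2
Adjuster 2 wins overall and in every claim group — no reversal.

Yes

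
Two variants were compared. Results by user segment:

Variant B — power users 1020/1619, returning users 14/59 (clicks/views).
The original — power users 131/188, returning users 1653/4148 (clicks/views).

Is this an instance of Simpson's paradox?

Yes

Power users: Variant B 1020/1619 = 63.0%, the original 131/188 = 69.7% → the original
Returning users: Variant B 14/59 = 23.7%, the original 1653/4148 = 39.9% → the original
Overall: Variant B 1034/1678 = 61.6%, the original 1784/4336 = 41.1% → Variant B
The original wins each user group but Variant B wins overall — the comparison reverses. The original's views skew toward returning users, which has a lower base rate.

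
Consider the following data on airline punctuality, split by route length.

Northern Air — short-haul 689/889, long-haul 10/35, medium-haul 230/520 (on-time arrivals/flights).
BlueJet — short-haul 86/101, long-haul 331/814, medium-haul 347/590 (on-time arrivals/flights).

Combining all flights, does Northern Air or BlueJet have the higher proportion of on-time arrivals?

Short-haul: Northern Air 689/889 = 77.5%, BlueJet 86/101 = 85.1% → BlueJet
Long-haul: Northern Air 10/35 = 28.6%, BlueJet 331/814 = 40.7% → BlueJet
Medium-haul: Northern Air 230/520 = 44.2%, BlueJet 347/590 = 58.8% → BlueJet
Overall: Northern Air 929/1444 = 64.3%, BlueJet 764/1505 = 50.8% → Northern Air
(BlueJet wins every route group but Northern Air wins overall — BlueJet's flights skew toward the low-rate long-haul group.)

Northern Air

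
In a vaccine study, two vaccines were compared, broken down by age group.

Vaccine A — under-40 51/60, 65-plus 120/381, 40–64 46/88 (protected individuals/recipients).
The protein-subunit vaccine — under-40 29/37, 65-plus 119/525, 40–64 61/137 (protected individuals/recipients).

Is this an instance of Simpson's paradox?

No

Under-40: Vaccine A 51/60 = 85.0%, the protein-subunit vaccine 29/37 = 78.4% → Vaccine A
65-plus: Vaccine A 120/381 = 31.5%, the protein-subunit vaccine 119/525 = 22.7% → Vaccine A
40–64: Vaccine A 46/88 = 52.3%, the protein-subunit vaccine 61/137 = 44.5% → Vaccine A
Overall: Vaccine A 217/529 = 41.0%, the protein-subunit vaccine 209/699 = 29.9% → Vaccine A
Vaccine A wins overall and in every age group — no reversal.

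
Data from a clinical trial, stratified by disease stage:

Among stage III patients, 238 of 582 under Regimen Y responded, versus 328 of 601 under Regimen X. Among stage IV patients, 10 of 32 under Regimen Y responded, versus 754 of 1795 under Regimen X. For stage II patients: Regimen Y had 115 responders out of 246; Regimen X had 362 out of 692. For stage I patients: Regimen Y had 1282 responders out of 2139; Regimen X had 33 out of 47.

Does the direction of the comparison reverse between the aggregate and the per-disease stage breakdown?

Yes

Stage III: Regimen Y 238/582 = 40.9%, Regimen X 328/601 = 54.6% → Regimen X
Stage IV: Regimen Y 10/32 = 31.2%, Regimen X 754/1795 = 42.0% → Regimen X
Stage II: Regimen Y 115/246 = 46.7%, Regimen X 362/692 = 52.3% → Regimen X
Stage I: Regimen Y 1282/2139 = 59.9%, Regimen X 33/47 = 70.2% → Regimen X
Overall: Regimen Y 1645/2999 = 54.9%, Regimen X 1477/3135 = 47.1% → Regimen Y
Regimen X wins each disease group but Regimen Y wins overall — the comparison reverses. Regimen X's patients skew toward stage IV, which has a lower base rate.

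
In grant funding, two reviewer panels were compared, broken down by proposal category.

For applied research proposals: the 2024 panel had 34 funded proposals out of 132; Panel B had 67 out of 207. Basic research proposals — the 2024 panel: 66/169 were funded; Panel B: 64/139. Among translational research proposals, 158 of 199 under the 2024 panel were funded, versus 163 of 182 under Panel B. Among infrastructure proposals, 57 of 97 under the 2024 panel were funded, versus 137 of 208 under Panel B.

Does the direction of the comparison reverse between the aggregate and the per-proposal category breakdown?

No

Applied research: the 2024 panel 34/132 = 25.8%, Panel B 67/207 = 32.4% → Panel B
Basic research: the 2024 panel 66/169 = 39.1%, Panel B 64/139 = 46.0% → Panel B
Translational research: the 2024 panel 158/199 = 79.4%, Panel B 163/182 = 89.6% → Panel B
Infrastructure: the 2024 panel 57/97 = 58.8%, Panel B 137/208 = 65.9% → Panel B
Overall: the 2024 panel 315/597 = 52.8%, Panel B 431/736 = 58.6% → Panel B
Panel B wins overall and in every proposal group — no reversal.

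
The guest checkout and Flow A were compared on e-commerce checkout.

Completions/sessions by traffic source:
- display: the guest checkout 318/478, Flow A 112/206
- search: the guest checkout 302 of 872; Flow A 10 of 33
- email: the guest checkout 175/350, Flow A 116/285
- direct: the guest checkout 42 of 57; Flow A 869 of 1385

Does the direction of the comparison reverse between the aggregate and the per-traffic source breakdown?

Display: the guest checkout 318/478 = 66.5%, Flow A 112/206 = 54.4% → the guest checkout
Search: the guest checkout 302/872 = 34.6%, Flow A 10/33 = 30.3% → the guest checkout
Email: the guest checkout 175/350 = 50.0%, Flow A 116/285 = 40.7% → the guest checkout
Direct: the guest checkout 42/57 = 73.7%, Flow A 869/1385 = 62.7% → the guest checkout
Overall: the guest checkout 837/1757 = 47.6%, Flow A 1107/1909 = 58.0% → Flow A
The guest checkout wins each traffic group but Flow A wins overall — the comparison reverses. The guest checkout's sessions skew toward search, which has a lower base rate.

Yes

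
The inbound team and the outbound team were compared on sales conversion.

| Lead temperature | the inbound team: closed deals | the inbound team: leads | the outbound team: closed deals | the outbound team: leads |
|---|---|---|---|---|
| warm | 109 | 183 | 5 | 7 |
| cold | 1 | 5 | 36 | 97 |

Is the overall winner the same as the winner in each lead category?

Warm: the inbound team 109/183 = 59.6%, the outbound team 5/7 = 71.4% → the outbound team
Cold: the inbound team 1/5 = 20.0%, the outbound team 36/97 = 37.1% → the outbound team
Overall: the inbound team 110/188 = 58.5%, the outbound team 41/104 = 39.4% → the inbound team
The outbound team wins each lead group but the inbound team wins overall — the comparison reverses. The outbound team's leads skew toward cold, which has a lower base rate.

No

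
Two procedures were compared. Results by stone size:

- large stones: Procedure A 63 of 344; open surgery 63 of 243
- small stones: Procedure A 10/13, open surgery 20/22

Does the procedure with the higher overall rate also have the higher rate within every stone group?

Large stones: Procedure A 63/344 = 18.3%, open surgery 63/243 = 25.9% → open surgery
Small stones: Procedure A 10/13 = 76.9%, open surgery 20/22 = 90.9% → open surgery
Overall: Procedure A 73/357 = 20.4%, open surgery 83/265 = 31.3% → open surgery
Open surgery wins overall and in every stone group — no reversal.

Yes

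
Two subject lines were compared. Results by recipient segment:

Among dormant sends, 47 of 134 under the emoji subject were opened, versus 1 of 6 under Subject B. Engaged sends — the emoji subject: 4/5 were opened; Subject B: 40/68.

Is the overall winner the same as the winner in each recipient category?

No

Dormant: the emoji subject 47/134 = 35.1%, Subject B 1/6 = 16.7% → the emoji subject
Engaged: the emoji subject 4/5 = 80.0%, Subject B 40/68 = 58.8% → the emoji subject
Overall: the emoji subject 51/139 = 36.7%, Subject B 41/74 = 55.4% → Subject B
The emoji subject wins each recipient group but Subject B wins overall — the comparison reverses. The emoji subject's sends skew toward dormant, which has a lower base rate.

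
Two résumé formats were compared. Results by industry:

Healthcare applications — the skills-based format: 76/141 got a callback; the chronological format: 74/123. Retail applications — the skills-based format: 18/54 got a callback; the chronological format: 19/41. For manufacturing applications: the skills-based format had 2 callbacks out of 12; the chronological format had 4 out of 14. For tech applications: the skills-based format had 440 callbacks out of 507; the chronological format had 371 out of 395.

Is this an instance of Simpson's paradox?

No

Healthcare: the skills-based format 76/141 = 53.9%, the chronological format 74/123 = 60.2% → the chronological format
Retail: the skills-based format 18/54 = 33.3%, the chronological format 19/41 = 46.3% → the chronological format
Manufacturing: the skills-based format 2/12 = 16.7%, the chronological format 4/14 = 28.6% → the chronological format
Tech: the skills-based format 440/507 = 86.8%, the chronological format 371/395 = 93.9% → the chronological format
Overall: the skills-based format 536/714 = 75.1%, the chronological format 468/573 = 81.7% → the chronological format
The chronological format wins overall and in every industry group — no reversal.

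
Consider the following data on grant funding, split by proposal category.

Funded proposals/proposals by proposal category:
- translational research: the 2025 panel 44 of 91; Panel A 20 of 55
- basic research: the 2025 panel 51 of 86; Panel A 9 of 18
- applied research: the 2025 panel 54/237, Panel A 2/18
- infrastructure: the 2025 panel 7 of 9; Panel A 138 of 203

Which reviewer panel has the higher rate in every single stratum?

the 2025 panel

Translational research: the 2025 panel 44/91 = 48.4%, Panel A 20/55 = 36.4% → the 2025 panel
Basic research: the 2025 panel 51/86 = 59.3%, Panel A 9/18 = 50.0% → the 2025 panel
Applied research: the 2025 panel 54/237 = 22.8%, Panel A 2/18 = 11.1% → the 2025 panel
Infrastructure: the 2025 panel 7/9 = 77.8%, Panel A 138/203 = 68.0% → the 2025 panel
The 2025 panel has the higher rate in all 4 groups.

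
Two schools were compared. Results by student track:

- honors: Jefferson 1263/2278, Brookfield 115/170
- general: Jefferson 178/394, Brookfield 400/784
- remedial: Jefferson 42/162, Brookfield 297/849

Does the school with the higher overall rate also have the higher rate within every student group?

No

Honors: Jefferson 1263/2278 = 55.4%, Brookfield 115/170 = 67.6% → Brookfield
General: Jefferson 178/394 = 45.2%, Brookfield 400/784 = 51.0% → Brookfield
Remedial: Jefferson 42/162 = 25.9%, Brookfield 297/849 = 35.0% → Brookfield
Overall: Jefferson 1483/2834 = 52.3%, Brookfield 812/1803 = 45.0% → Jefferson
Brookfield wins each student group but Jefferson wins overall — the comparison reverses. Brookfield's students skew toward remedial, which has a lower base rate.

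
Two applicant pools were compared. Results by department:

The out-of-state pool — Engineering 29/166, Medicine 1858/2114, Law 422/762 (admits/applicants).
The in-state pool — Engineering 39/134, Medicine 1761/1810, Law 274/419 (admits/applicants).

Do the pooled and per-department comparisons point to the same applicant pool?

Engineering: the out-of-state pool 29/166 = 17.5%, the in-state pool 39/134 = 29.1% → the in-state pool
Medicine: the out-of-state pool 1858/2114 = 87.9%, the in-state pool 1761/1810 = 97.3% → the in-state pool
Law: the out-of-state pool 422/762 = 55.4%, the in-state pool 274/419 = 65.4% → the in-state pool
Overall: the out-of-state pool 2309/3042 = 75.9%, the in-state pool 2074/2363 = 87.8% → the in-state pool
The in-state pool wins overall and in every department group — no reversal.

Yes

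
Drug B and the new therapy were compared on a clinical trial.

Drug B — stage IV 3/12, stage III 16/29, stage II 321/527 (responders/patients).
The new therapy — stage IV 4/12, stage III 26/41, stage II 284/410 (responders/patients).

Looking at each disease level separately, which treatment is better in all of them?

the new therapy

Stage IV: Drug B 3/12 = 25.0%, the new therapy 4/12 = 33.3% → the new therapy
Stage III: Drug B 16/29 = 55.2%, the new therapy 26/41 = 63.4% → the new therapy
Stage II: Drug B 321/527 = 60.9%, the new therapy 284/410 = 69.3% → the new therapy
The new therapy has the higher rate in all 3 groups.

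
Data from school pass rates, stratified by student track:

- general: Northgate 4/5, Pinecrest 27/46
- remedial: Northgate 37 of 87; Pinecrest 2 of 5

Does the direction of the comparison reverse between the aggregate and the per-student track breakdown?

Yes

General: Northgate 4/5 = 80.0%, Pinecrest 27/46 = 58.7% → Northgate
Remedial: Northgate 37/87 = 42.5%, Pinecrest 2/5 = 40.0% → Northgate
Overall: Northgate 41/92 = 44.6%, Pinecrest 29/51 = 56.9% → Pinecrest
Northgate wins each student group but Pinecrest wins overall — the comparison reverses. Northgate's students skew toward remedial, which has a lower base rate.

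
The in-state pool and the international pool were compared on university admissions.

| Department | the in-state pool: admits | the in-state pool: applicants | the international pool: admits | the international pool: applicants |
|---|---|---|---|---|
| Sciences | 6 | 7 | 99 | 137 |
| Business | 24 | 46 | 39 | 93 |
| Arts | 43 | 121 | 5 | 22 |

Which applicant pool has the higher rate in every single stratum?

Sciences: the in-state pool 6/7 = 85.7%, the international pool 99/137 = 72.3% → the in-state pool
Business: the in-state pool 24/46 = 52.2%, the international pool 39/93 = 41.9% → the in-state pool
Arts: the in-state pool 43/121 = 35.5%, the international pool 5/22 = 22.7% → the in-state pool
The in-state pool has the higher rate in all 3 groups.

the in-state pool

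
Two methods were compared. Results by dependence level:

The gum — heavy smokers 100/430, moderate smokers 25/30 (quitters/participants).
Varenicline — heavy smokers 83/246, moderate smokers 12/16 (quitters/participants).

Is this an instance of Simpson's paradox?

Heavy smokers: the gum 100/430 = 23.3%, varenicline 83/246 = 33.7% → varenicline
Moderate smokers: the gum 25/30 = 83.3%, varenicline 12/16 = 75.0% → the gum
Overall: the gum 125/460 = 27.2%, varenicline 95/262 = 36.3% → varenicline
Neither sweeps: the gum wins 1 of 2 groups, varenicline wins 1. Varenicline wins overall but not every group — no Simpson reversal.

No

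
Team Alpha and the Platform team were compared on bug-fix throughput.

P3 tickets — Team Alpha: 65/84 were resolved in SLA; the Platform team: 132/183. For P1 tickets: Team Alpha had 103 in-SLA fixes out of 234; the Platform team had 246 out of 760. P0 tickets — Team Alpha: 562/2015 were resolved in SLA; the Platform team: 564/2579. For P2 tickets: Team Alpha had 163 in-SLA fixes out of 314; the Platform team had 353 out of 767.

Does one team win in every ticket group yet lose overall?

No

P3: Team Alpha 65/84 = 77.4%, the Platform team 132/183 = 72.1% → Team Alpha
P1: Team Alpha 103/234 = 44.0%, the Platform team 246/760 = 32.4% → Team Alpha
P0: Team Alpha 562/2015 = 27.9%, the Platform team 564/2579 = 21.9% → Team Alpha
P2: Team Alpha 163/314 = 51.9%, the Platform team 353/767 = 46.0% → Team Alpha
Overall: Team Alpha 893/2647 = 33.7%, the Platform team 1295/4289 = 30.2% → Team Alpha
Team Alpha wins overall and in every ticket group — no reversal.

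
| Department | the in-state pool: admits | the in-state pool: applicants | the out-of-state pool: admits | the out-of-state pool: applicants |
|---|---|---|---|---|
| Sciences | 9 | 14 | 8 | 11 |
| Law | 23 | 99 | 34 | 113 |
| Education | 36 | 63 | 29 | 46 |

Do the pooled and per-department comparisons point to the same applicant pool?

Sciences: the in-state pool 9/14 = 64.3%, the out-of-state pool 8/11 = 72.7% → the out-of-state pool
Law: the in-state pool 23/99 = 23.2%, the out-of-state pool 34/113 = 30.1% → the out-of-state pool
Education: the in-state pool 36/63 = 57.1%, the out-of-state pool 29/46 = 63.0% → the out-of-state pool
Overall: the in-state pool 68/176 = 38.6%, the out-of-state pool 71/170 = 41.8% → the out-of-state pool
The out-of-state pool wins overall and in every department group — no reversal.

Yes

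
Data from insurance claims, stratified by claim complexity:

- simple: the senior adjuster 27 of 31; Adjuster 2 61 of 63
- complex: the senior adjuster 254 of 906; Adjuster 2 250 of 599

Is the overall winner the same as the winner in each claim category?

Simple: the senior adjuster 27/31 = 87.1%, Adjuster 2 61/63 = 96.8% → Adjuster 2
Complex: the senior adjuster 254/906 = 28.0%, Adjuster 2 250/599 = 41.7% → Adjuster 2
Overall: the senior adjuster 281/937 = 30.0%, Adjuster 2 311/662 = 47.0% → Adjuster 2
Adjuster 2 wins overall and in every claim group — no reversal.

Yes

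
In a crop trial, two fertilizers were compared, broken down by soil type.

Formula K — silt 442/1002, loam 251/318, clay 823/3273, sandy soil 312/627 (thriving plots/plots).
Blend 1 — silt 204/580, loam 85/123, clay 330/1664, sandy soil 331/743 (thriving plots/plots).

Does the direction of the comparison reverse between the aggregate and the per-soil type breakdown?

Silt: Formula K 442/1002 = 44.1%, Blend 1 204/580 = 35.2% → Formula K
Loam: Formula K 251/318 = 78.9%, Blend 1 85/123 = 69.1% → Formula K
Clay: Formula K 823/3273 = 25.1%, Blend 1 330/1664 = 19.8% → Formula K
Sandy soil: Formula K 312/627 = 49.8%, Blend 1 331/743 = 44.5% → Formula K
Overall: Formula K 1828/5220 = 35.0%, Blend 1 950/3110 = 30.5% → Formula K
Formula K wins overall and in every soil group — no reversal.

No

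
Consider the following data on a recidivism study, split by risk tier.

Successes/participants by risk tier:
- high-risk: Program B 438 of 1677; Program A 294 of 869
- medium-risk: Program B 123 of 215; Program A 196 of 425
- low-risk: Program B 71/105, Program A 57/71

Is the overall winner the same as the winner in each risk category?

High-risk: Program B 438/1677 = 26.1%, Program A 294/869 = 33.8% → Program A
Medium-risk: Program B 123/215 = 57.2%, Program A 196/425 = 46.1% → Program B
Low-risk: Program B 71/105 = 67.6%, Program A 57/71 = 80.3% → Program A
Overall: Program B 632/1997 = 31.6%, Program A 547/1365 = 40.1% → Program A
Neither sweeps: Program B wins 1 of 3 groups, Program A wins 2. Program A wins overall but not every group — no Simpson reversal.

No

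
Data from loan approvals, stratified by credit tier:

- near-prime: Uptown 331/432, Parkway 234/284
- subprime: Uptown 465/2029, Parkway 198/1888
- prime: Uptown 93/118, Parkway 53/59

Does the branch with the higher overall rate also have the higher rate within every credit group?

No

Near-prime: Uptown 331/432 = 76.6%, Parkway 234/284 = 82.4% → Parkway
Subprime: Uptown 465/2029 = 22.9%, Parkway 198/1888 = 10.5% → Uptown
Prime: Uptown 93/118 = 78.8%, Parkway 53/59 = 89.8% → Parkway
Overall: Uptown 889/2579 = 34.5%, Parkway 485/2231 = 21.7% → Uptown
Neither sweeps: Uptown wins 1 of 3 groups, Parkway wins 2. Uptown wins overall but not every group — no Simpson reversal.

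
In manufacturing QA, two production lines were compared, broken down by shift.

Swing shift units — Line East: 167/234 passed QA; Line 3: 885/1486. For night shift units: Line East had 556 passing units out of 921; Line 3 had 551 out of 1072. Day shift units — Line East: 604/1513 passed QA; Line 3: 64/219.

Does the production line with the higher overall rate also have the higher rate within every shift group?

No

Swing shift: Line East 167/234 = 71.4%, Line 3 885/1486 = 59.6% → Line East
Night shift: Line East 556/921 = 60.4%, Line 3 551/1072 = 51.4% → Line East
Day shift: Line East 604/1513 = 39.9%, Line 3 64/219 = 29.2% → Line East
Overall: Line East 1327/2668 = 49.7%, Line 3 1500/2777 = 54.0% → Line 3
Line East wins each shift group but Line 3 wins overall — the comparison reverses. Line East's units skew toward day shift, which has a lower base rate.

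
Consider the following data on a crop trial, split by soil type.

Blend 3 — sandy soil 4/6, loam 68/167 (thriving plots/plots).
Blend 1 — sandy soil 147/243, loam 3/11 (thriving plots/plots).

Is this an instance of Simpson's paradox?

Sandy soil: Blend 3 4/6 = 66.7%, Blend 1 147/243 = 60.5% → Blend 3
Loam: Blend 3 68/167 = 40.7%, Blend 1 3/11 = 27.3% → Blend 3
Overall: Blend 3 72/173 = 41.6%, Blend 1 150/254 = 59.1% → Blend 1
Blend 3 wins each soil group but Blend 1 wins overall — the comparison reverses. Blend 3's plots skew toward loam, which has a lower base rate.

Yes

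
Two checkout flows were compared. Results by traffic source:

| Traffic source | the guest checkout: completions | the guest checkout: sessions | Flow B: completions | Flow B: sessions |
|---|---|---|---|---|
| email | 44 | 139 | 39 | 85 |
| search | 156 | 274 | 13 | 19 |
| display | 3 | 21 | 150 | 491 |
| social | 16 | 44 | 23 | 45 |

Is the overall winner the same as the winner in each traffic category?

No

Email: the guest checkout 44/139 = 31.7%, Flow B 39/85 = 45.9% → Flow B
Search: the guest checkout 156/274 = 56.9%, Flow B 13/19 = 68.4% → Flow B
Display: the guest checkout 3/21 = 14.3%, Flow B 150/491 = 30.5% → Flow B
Social: the guest checkout 16/44 = 36.4%, Flow B 23/45 = 51.1% → Flow B
Overall: the guest checkout 219/478 = 45.8%, Flow B 225/640 = 35.2% → the guest checkout
Flow B wins each traffic group but the guest checkout wins overall — the comparison reverses. Flow B's sessions skew toward display, which has a lower base rate.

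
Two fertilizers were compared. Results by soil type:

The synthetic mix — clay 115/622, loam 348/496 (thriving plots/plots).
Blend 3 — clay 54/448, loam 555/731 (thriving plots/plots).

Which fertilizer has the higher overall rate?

Clay: the synthetic mix 115/622 = 18.5%, Blend 3 54/448 = 12.1% → the synthetic mix
Loam: the synthetic mix 348/496 = 70.2%, Blend 3 555/731 = 75.9% → Blend 3
Overall: the synthetic mix 463/1118 = 41.4%, Blend 3 609/1179 = 51.7% → Blend 3
(Neither sweeps every soil group, but Blend 3 has the higher pooled rate.)

Blend 3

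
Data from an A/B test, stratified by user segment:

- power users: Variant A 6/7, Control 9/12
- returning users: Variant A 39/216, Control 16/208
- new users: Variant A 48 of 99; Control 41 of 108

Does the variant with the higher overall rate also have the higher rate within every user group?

Power users: Variant A 6/7 = 85.7%, Control 9/12 = 75.0% → Variant A
Returning users: Variant A 39/216 = 18.1%, Control 16/208 = 7.7% → Variant A
New users: Variant A 48/99 = 48.5%, Control 41/108 = 38.0% → Variant A
Overall: Variant A 93/322 = 28.9%, Control 66/328 = 20.1% → Variant A
Variant A wins overall and in every user group — no reversal.

Yes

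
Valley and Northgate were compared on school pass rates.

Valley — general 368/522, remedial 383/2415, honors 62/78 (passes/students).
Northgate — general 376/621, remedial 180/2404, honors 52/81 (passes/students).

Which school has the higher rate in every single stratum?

General: Valley 368/522 = 70.5%, Northgate 376/621 = 60.5% → Valley
Remedial: Valley 383/2415 = 15.9%, Northgate 180/2404 = 7.5% → Valley
Honors: Valley 62/78 = 79.5%, Northgate 52/81 = 64.2% → Valley
Valley has the higher rate in all 3 groups.

Valley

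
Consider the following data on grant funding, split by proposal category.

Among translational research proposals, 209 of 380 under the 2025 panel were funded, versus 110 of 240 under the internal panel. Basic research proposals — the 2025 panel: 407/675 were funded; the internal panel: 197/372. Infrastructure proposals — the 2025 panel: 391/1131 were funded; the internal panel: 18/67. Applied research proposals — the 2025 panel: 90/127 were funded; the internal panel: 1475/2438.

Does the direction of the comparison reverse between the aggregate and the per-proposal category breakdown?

Yes

Translational research: the 2025 panel 209/380 = 55.0%, the internal panel 110/240 = 45.8% → the 2025 panel
Basic research: the 2025 panel 407/675 = 60.3%, the internal panel 197/372 = 53.0% → the 2025 panel
Infrastructure: the 2025 panel 391/1131 = 34.6%, the internal panel 18/67 = 26.9% → the 2025 panel
Applied research: the 2025 panel 90/127 = 70.9%, the internal panel 1475/2438 = 60.5% → the 2025 panel
Overall: the 2025 panel 1097/2313 = 47.4%, the internal panel 1800/3117 = 57.7% → the internal panel
The 2025 panel wins each proposal group but the internal panel wins overall — the comparison reverses. The 2025 panel's proposals skew toward infrastructure, which has a lower base rate.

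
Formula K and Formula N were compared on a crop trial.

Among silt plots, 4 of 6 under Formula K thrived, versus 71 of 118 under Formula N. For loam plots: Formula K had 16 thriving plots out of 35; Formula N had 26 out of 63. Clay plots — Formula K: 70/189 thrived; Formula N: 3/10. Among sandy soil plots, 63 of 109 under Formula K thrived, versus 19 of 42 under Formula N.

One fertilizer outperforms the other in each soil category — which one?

Silt: Formula K 4/6 = 66.7%, Formula N 71/118 = 60.2% → Formula K
Loam: Formula K 16/35 = 45.7%, Formula N 26/63 = 41.3% → Formula K
Clay: Formula K 70/189 = 37.0%, Formula N 3/10 = 30.0% → Formula K
Sandy soil: Formula K 63/109 = 57.8%, Formula N 19/42 = 45.2% → Formula K
Formula K has the higher rate in all 4 groups.

Formula K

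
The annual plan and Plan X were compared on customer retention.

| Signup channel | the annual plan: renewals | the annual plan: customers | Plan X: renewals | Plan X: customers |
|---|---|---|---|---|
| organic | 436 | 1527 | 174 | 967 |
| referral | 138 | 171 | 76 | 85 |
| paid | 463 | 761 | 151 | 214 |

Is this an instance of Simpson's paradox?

No

Organic: the annual plan 436/1527 = 28.6%, Plan X 174/967 = 18.0% → the annual plan
Referral: the annual plan 138/171 = 80.7%, Plan X 76/85 = 89.4% → Plan X
Paid: the annual plan 463/761 = 60.8%, Plan X 151/214 = 70.6% → Plan X
Overall: the annual plan 1037/2459 = 42.2%, Plan X 401/1266 = 31.7% → the annual plan
Neither sweeps: the annual plan wins 1 of 3 groups, Plan X wins 2. The annual plan wins overall but not every group — no Simpson reversal.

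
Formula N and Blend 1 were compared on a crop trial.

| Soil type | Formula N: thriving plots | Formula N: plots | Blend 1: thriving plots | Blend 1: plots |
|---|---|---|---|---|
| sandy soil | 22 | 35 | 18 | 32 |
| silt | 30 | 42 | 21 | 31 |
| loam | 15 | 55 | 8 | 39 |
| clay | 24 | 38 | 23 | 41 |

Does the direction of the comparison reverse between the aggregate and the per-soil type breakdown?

Sandy soil: Formula N 22/35 = 62.9%, Blend 1 18/32 = 56.2% → Formula N
Silt: Formula N 30/42 = 71.4%, Blend 1 21/31 = 67.7% → Formula N
Loam: Formula N 15/55 = 27.3%, Blend 1 8/39 = 20.5% → Formula N
Clay: Formula N 24/38 = 63.2%, Blend 1 23/41 = 56.1% → Formula N
Overall: Formula N 91/170 = 53.5%, Blend 1 70/143 = 49.0% → Formula N
Formula N wins overall and in every soil group — no reversal.

No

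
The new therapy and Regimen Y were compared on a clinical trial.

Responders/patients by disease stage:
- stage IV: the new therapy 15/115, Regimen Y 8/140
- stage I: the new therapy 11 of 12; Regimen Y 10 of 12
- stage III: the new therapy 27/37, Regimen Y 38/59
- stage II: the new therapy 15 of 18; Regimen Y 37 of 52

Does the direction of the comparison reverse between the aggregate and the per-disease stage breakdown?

Stage IV: the new therapy 15/115 = 13.0%, Regimen Y 8/140 = 5.7% → the new therapy
Stage I: the new therapy 11/12 = 91.7%, Regimen Y 10/12 = 83.3% → the new therapy
Stage III: the new therapy 27/37 = 73.0%, Regimen Y 38/59 = 64.4% → the new therapy
Stage II: the new therapy 15/18 = 83.3%, Regimen Y 37/52 = 71.2% → the new therapy
Overall: the new therapy 68/182 = 37.4%, Regimen Y 93/263 = 35.4% → the new therapy
The new therapy wins overall and in every disease group — no reversal.

No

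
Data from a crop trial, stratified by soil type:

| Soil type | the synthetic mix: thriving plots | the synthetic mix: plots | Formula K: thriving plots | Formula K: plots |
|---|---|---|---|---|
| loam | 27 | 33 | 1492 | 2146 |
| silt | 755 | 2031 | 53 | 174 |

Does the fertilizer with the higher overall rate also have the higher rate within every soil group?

Loam: the synthetic mix 27/33 = 81.8%, Formula K 1492/2146 = 69.5% → the synthetic mix
Silt: the synthetic mix 755/2031 = 37.2%, Formula K 53/174 = 30.5% → the synthetic mix
Overall: the synthetic mix 782/2064 = 37.9%, Formula K 1545/2320 = 66.6% → Formula K
The synthetic mix wins each soil group but Formula K wins overall — the comparison reverses. The synthetic mix's plots skew toward silt, which has a lower base rate.

No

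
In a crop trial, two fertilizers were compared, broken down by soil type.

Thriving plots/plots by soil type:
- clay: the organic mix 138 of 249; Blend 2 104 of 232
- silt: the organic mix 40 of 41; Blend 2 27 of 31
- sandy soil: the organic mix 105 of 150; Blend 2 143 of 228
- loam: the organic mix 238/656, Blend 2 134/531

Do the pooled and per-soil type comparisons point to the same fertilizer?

Yes

Clay: the organic mix 138/249 = 55.4%, Blend 2 104/232 = 44.8% → the organic mix
Silt: the organic mix 40/41 = 97.6%, Blend 2 27/31 = 87.1% → the organic mix
Sandy soil: the organic mix 105/150 = 70.0%, Blend 2 143/228 = 62.7% → the organic mix
Loam: the organic mix 238/656 = 36.3%, Blend 2 134/531 = 25.2% → the organic mix
Overall: the organic mix 521/1096 = 47.5%, Blend 2 408/1022 = 39.9% → the organic mix
The organic mix wins overall and in every soil group — no reversal.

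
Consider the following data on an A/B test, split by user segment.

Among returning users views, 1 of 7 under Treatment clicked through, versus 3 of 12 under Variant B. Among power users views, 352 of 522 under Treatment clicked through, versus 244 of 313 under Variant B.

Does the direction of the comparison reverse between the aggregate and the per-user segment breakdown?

No

Returning users: Treatment 1/7 = 14.3%, Variant B 3/12 = 25.0% → Variant B
Power users: Treatment 352/522 = 67.4%, Variant B 244/313 = 78.0% → Variant B
Overall: Treatment 353/529 = 66.7%, Variant B 247/325 = 76.0% → Variant B
Variant B wins overall and in every user group — no reversal.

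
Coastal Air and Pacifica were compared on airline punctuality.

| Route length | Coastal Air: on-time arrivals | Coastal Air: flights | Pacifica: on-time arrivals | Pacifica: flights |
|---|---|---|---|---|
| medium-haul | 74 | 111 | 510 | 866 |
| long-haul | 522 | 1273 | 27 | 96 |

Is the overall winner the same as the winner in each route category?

No

Medium-haul: Coastal Air 74/111 = 66.7%, Pacifica 510/866 = 58.9% → Coastal Air
Long-haul: Coastal Air 522/1273 = 41.0%, Pacifica 27/96 = 28.1% → Coastal Air
Overall: Coastal Air 596/1384 = 43.1%, Pacifica 537/962 = 55.8% → Pacifica
Coastal Air wins each route group but Pacifica wins overall — the comparison reverses. Coastal Air's flights skew toward long-haul, which has a lower base rate.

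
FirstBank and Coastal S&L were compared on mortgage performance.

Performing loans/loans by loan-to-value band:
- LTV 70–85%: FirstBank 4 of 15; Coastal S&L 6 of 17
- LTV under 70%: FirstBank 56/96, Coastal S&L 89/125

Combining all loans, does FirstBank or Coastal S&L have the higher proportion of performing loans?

Coastal S&L

LTV 70–85%: FirstBank 4/15 = 26.7%, Coastal S&L 6/17 = 35.3% → Coastal S&L
LTV under 70%: FirstBank 56/96 = 58.3%, Coastal S&L 89/125 = 71.2% → Coastal S&L
Overall: FirstBank 60/111 = 54.1%, Coastal S&L 95/142 = 66.9% → Coastal S&L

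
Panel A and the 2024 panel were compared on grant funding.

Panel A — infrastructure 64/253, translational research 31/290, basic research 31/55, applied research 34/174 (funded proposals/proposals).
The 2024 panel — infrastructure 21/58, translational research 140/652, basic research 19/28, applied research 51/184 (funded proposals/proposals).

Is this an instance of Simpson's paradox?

No

Infrastructure: Panel A 64/253 = 25.3%, the 2024 panel 21/58 = 36.2% → the 2024 panel
Translational research: Panel A 31/290 = 10.7%, the 2024 panel 140/652 = 21.5% → the 2024 panel
Basic research: Panel A 31/55 = 56.4%, the 2024 panel 19/28 = 67.9% → the 2024 panel
Applied research: Panel A 34/174 = 19.5%, the 2024 panel 51/184 = 27.7% → the 2024 panel
Overall: Panel A 160/772 = 20.7%, the 2024 panel 231/922 = 25.1% → the 2024 panel
The 2024 panel wins overall and in every proposal group — no reversal.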